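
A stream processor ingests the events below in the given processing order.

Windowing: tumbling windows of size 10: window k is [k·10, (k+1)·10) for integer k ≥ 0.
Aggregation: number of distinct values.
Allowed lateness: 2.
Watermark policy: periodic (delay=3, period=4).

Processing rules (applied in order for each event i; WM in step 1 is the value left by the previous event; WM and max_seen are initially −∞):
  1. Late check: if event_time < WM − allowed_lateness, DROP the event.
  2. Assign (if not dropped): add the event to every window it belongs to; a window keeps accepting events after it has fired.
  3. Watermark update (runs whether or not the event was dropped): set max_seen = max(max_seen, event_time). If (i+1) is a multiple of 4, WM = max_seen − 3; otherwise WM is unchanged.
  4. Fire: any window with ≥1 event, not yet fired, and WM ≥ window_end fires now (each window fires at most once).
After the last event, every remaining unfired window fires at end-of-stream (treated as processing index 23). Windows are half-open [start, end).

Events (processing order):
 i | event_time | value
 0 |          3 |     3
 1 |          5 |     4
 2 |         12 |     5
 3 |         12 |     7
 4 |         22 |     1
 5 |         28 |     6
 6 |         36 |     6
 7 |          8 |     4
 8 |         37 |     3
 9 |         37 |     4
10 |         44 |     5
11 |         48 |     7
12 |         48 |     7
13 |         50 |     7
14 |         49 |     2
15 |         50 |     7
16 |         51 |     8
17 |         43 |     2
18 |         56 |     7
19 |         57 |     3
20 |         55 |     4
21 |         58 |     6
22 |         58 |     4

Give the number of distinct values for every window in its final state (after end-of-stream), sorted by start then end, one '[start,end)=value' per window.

[0,10)=2 [10,20)=2 [20,30)=2 [30,40)=3 [40,50)=3 [50,60)=5

i=0 t=3 v=3: → [0,10); WM=−∞
i=1 t=5 v=4: → [0,10); WM=−∞
i=2 t=12 v=5: → [10,20); WM=−∞
i=3 t=12 v=7: → [10,20); WM=9
i=4 t=22 v=1: → [20,30); WM=9
i=5 t=28 v=6: → [20,30); WM=9
i=6 t=36 v=6: → [30,40); WM=9
i=7 t=8 v=4: → [0,10); WM=33; [0,10) fires=2 [10,20) fires=2 [20,30) fires=2
i=8 t=37 v=3: → [30,40); WM=33
i=9 t=37 v=4: → [30,40); WM=33
i=10 t=44 v=5: → [40,50); WM=33
i=11 t=48 v=7: → [40,50); WM=45; [30,40) fires=3
i=12 t=48 v=7: → [40,50); WM=45
i=13 t=50 v=7: → [50,60); WM=45
i=14 t=49 v=2: → [40,50); WM=45
i=15 t=50 v=7: → [50,60); WM=47
i=16 t=51 v=8: → [50,60); WM=47
i=17 t=43 v=2: DROP (t<47-2); WM=47
i=18 t=56 v=7: → [50,60); WM=47
i=19 t=57 v=3: → [50,60); WM=54; [40,50) fires=3
i=20 t=55 v=4: → [50,60); WM=54
i=21 t=58 v=6: → [50,60); WM=54
i=22 t=58 v=4: → [50,60); WM=54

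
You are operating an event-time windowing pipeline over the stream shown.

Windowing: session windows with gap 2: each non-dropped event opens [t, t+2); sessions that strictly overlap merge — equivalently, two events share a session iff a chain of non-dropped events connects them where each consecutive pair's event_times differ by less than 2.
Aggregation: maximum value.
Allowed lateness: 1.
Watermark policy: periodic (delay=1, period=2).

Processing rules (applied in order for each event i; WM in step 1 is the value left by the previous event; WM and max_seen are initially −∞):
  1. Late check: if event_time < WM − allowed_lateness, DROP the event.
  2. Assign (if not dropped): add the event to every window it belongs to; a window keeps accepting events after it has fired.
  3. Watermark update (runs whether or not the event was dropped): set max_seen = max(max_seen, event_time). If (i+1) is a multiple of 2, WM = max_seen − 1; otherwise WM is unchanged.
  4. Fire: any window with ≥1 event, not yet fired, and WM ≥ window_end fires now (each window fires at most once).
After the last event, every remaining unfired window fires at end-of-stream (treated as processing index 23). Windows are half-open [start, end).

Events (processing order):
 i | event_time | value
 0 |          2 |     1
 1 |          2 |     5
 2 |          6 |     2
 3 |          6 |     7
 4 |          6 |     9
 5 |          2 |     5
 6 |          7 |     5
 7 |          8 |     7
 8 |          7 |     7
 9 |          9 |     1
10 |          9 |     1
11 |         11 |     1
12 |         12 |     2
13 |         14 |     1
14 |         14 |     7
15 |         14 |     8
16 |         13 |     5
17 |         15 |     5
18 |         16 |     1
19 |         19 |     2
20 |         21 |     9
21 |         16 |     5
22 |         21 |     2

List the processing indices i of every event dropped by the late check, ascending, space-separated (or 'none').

5 21

i=0 t=2 v=1: → [2,4); WM=−∞
i=1 t=2 v=5: → [2,4); WM=1
i=2 t=6 v=2: → [6,8); WM=1
i=3 t=6 v=7: → [6,8); WM=5
i=4 t=6 v=9: → [6,8); WM=5
i=5 t=2 v=5: DROP (t<5-1); WM=5
i=6 t=7 v=5: → [6,9); WM=5
i=7 t=8 v=7: → [6,10); WM=7
i=8 t=7 v=7: → [6,10); WM=7
i=9 t=9 v=1: → [6,11); WM=8
i=10 t=9 v=1: → [6,11); WM=8
i=11 t=11 v=1: → [11,13); WM=10
i=12 t=12 v=2: → [11,14); WM=10
i=13 t=14 v=1: → [14,16); WM=13
i=14 t=14 v=7: → [14,16); WM=13
i=15 t=14 v=8: → [14,16); WM=13
i=16 t=13 v=5: → [11,16); WM=13
i=17 t=15 v=5: → [11,17); WM=14
i=18 t=16 v=1: → [11,18); WM=14
i=19 t=19 v=2: → [19,21); WM=18
i=20 t=21 v=9: → [21,23); WM=18
i=21 t=16 v=5: DROP (t<18-1); WM=20
i=22 t=21 v=2: → [21,23); WM=20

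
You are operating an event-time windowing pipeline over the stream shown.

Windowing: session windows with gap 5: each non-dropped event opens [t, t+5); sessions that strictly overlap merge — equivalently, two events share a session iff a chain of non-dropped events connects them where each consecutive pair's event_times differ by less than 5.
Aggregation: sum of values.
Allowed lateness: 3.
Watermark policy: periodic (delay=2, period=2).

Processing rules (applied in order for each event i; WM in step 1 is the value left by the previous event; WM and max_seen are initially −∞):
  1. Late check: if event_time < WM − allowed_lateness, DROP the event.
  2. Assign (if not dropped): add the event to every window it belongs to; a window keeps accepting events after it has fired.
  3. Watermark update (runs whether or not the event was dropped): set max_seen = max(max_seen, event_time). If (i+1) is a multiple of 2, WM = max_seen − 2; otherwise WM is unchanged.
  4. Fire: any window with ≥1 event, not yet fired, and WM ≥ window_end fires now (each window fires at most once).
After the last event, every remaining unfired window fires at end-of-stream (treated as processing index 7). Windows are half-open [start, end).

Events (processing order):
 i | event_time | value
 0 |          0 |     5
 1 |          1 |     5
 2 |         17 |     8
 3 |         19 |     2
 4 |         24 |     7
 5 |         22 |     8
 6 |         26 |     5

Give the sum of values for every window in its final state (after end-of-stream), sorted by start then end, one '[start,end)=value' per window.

[0,6)=10 [17,31)=30

i=0 t=0 v=5: → [0,5); WM=−∞
i=1 t=1 v=5: → [0,6); WM=-1
i=2 t=17 v=8: → [17,22); WM=-1
i=3 t=19 v=2: → [17,24); WM=17
i=4 t=24 v=7: → [24,29); WM=17
i=5 t=22 v=8: → [17,29); WM=22
i=6 t=26 v=5: → [17,31); WM=22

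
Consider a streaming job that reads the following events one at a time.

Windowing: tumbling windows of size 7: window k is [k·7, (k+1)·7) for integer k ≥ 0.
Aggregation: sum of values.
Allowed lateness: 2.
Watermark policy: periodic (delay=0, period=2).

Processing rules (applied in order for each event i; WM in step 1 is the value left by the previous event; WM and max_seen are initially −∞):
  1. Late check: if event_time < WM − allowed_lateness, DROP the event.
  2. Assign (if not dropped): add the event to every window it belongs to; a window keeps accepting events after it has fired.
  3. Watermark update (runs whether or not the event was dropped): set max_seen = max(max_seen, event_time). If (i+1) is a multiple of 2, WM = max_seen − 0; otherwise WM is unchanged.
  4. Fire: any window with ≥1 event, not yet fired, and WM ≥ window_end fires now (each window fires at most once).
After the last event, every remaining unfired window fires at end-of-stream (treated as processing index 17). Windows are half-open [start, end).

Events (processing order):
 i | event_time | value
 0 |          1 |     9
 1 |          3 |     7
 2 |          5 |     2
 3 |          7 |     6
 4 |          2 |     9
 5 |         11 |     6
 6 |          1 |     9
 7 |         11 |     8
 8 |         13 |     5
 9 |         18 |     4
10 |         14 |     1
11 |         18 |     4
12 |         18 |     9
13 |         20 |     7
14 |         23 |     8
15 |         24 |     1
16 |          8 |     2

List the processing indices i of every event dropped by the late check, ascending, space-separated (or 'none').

i=0 t=1 v=9: → [0,7); WM=−∞
i=1 t=3 v=7: → [0,7); WM=3
i=2 t=5 v=2: → [0,7); WM=3
i=3 t=7 v=6: → [7,14); WM=7; [0,7) fires=18
i=4 t=2 v=9: DROP (t<7-2); WM=7
i=5 t=11 v=6: → [7,14); WM=11
i=6 t=1 v=9: DROP (t<11-2); WM=11
i=7 t=11 v=8: → [7,14); WM=11
i=8 t=13 v=5: → [7,14); WM=11
i=9 t=18 v=4: → [14,21); WM=18; [7,14) fires=25
i=10 t=14 v=1: DROP (t<18-2); WM=18
i=11 t=18 v=4: → [14,21); WM=18
i=12 t=18 v=9: → [14,21); WM=18
i=13 t=20 v=7: → [14,21); WM=20
i=14 t=23 v=8: → [21,28); WM=20
i=15 t=24 v=1: → [21,28); WM=24; [14,21) fires=24
i=16 t=8 v=2: DROP (t<24-2); WM=24

4 6 10 16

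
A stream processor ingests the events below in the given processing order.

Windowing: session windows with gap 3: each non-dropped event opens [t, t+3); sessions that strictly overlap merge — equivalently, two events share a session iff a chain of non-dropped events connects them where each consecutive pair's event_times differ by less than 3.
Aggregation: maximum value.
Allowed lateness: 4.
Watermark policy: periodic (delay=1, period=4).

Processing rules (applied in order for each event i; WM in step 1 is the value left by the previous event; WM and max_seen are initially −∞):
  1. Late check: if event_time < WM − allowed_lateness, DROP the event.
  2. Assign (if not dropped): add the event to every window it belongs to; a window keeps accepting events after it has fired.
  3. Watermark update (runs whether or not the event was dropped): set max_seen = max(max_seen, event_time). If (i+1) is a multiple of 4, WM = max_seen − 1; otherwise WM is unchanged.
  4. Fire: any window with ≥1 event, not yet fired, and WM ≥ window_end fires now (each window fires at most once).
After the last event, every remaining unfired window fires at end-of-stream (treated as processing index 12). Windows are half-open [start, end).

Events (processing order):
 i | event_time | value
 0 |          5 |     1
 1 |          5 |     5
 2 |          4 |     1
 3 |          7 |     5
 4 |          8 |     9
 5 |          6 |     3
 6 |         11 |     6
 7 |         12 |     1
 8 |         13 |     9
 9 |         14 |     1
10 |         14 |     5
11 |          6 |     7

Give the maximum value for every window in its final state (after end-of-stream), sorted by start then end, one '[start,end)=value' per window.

[4,11)=9 [11,17)=9

i=0 t=5 v=1: → [5,8); WM=−∞
i=1 t=5 v=5: → [5,8); WM=−∞
i=2 t=4 v=1: → [4,8); WM=−∞
i=3 t=7 v=5: → [4,10); WM=6
i=4 t=8 v=9: → [4,11); WM=6
i=5 t=6 v=3: → [4,11); WM=6
i=6 t=11 v=6: → [11,14); WM=6
i=7 t=12 v=1: → [11,15); WM=11
i=8 t=13 v=9: → [11,16); WM=11
i=9 t=14 v=1: → [11,17); WM=11
i=10 t=14 v=5: → [11,17); WM=11
i=11 t=6 v=7: DROP (t<11-4); WM=13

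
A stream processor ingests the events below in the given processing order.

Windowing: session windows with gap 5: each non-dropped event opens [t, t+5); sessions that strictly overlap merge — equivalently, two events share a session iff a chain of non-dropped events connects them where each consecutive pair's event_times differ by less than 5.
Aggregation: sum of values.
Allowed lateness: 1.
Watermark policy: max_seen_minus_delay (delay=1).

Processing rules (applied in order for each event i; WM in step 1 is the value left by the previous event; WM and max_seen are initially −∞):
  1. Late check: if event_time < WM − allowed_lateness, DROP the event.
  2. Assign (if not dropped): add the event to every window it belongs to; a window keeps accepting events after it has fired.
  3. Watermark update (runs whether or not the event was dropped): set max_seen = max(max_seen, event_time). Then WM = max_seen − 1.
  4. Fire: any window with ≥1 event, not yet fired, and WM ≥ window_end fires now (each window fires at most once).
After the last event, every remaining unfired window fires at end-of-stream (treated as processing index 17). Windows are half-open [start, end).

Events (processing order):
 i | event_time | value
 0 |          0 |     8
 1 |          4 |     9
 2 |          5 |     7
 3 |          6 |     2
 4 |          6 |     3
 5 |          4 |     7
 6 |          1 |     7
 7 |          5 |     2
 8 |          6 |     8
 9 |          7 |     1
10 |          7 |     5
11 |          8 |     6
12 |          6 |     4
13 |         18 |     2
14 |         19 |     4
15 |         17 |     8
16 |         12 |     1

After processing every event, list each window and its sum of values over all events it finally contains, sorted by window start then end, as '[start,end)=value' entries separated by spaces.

i=0 t=0 v=8: → [0,5); WM=-1
i=1 t=4 v=9: → [0,9); WM=3
i=2 t=5 v=7: → [0,10); WM=4
i=3 t=6 v=2: → [0,11); WM=5
i=4 t=6 v=3: → [0,11); WM=5
i=5 t=4 v=7: → [0,11); WM=5
i=6 t=1 v=7: DROP (t<5-1); WM=5
i=7 t=5 v=2: → [0,11); WM=5
i=8 t=6 v=8: → [0,11); WM=5
i=9 t=7 v=1: → [0,12); WM=6
i=10 t=7 v=5: → [0,12); WM=6
i=11 t=8 v=6: → [0,13); WM=7
i=12 t=6 v=4: → [0,13); WM=7
i=13 t=18 v=2: → [18,23); WM=17
i=14 t=19 v=4: → [18,24); WM=18
i=15 t=17 v=8: → [17,24); WM=18
i=16 t=12 v=1: DROP (t<18-1); WM=18

[0,13)=62 [17,24)=14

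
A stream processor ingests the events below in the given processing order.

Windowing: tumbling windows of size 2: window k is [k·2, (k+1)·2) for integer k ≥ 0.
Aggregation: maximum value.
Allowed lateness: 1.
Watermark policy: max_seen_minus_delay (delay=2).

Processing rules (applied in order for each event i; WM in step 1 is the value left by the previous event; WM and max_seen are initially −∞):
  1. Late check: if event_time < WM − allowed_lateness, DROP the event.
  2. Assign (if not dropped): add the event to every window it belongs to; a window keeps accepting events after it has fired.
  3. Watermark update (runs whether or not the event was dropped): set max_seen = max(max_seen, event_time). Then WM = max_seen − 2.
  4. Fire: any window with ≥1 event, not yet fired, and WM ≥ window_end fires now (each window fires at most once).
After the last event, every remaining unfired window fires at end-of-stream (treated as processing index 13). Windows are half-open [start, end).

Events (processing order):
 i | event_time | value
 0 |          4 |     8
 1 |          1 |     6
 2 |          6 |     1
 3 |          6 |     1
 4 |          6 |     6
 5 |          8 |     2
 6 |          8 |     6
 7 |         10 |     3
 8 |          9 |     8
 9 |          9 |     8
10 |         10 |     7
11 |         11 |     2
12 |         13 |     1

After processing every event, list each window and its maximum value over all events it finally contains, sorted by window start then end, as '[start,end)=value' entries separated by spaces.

i=0 t=4 v=8: → [4,6); WM=2
i=1 t=1 v=6: → [0,2); WM=2; [0,2) fires=6
i=2 t=6 v=1: → [6,8); WM=4
i=3 t=6 v=1: → [6,8); WM=4
i=4 t=6 v=6: → [6,8); WM=4
i=5 t=8 v=2: → [8,10); WM=6; [4,6) fires=8
i=6 t=8 v=6: → [8,10); WM=6
i=7 t=10 v=3: → [10,12); WM=8; [6,8) fires=6
i=8 t=9 v=8: → [8,10); WM=8
i=9 t=9 v=8: → [8,10); WM=8
i=10 t=10 v=7: → [10,12); WM=8
i=11 t=11 v=2: → [10,12); WM=9
i=12 t=13 v=1: → [12,14); WM=11; [8,10) fires=8

[0,2)=6 [4,6)=8 [6,8)=6 [8,10)=8 [10,12)=7 [12,14)=1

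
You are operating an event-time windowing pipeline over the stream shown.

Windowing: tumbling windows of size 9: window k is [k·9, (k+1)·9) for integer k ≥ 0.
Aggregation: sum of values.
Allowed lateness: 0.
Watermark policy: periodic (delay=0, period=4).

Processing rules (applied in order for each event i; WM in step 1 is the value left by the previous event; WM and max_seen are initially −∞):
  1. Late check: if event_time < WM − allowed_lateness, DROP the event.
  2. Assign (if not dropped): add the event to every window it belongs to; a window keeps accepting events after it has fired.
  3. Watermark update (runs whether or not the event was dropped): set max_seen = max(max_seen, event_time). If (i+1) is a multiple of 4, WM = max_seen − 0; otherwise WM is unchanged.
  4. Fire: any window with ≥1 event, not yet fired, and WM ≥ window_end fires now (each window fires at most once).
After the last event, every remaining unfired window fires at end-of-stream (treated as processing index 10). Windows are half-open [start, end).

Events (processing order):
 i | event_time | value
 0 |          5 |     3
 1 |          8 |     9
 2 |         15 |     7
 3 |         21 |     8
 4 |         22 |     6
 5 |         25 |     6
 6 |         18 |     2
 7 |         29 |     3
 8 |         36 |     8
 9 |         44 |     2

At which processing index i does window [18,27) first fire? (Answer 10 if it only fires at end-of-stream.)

7

i=0 t=5 v=3: → [0,9); WM=−∞
i=1 t=8 v=9: → [0,9); WM=−∞
i=2 t=15 v=7: → [9,18); WM=−∞
i=3 t=21 v=8: → [18,27); WM=21; [0,9) fires=12 [9,18) fires=7
i=4 t=22 v=6: → [18,27); WM=21
i=5 t=25 v=6: → [18,27); WM=21
i=6 t=18 v=2: DROP (t<21-0); WM=21
i=7 t=29 v=3: → [27,36); WM=29; [18,27) fires=20
i=8 t=36 v=8: → [36,45); WM=29
i=9 t=44 v=2: → [36,45); WM=29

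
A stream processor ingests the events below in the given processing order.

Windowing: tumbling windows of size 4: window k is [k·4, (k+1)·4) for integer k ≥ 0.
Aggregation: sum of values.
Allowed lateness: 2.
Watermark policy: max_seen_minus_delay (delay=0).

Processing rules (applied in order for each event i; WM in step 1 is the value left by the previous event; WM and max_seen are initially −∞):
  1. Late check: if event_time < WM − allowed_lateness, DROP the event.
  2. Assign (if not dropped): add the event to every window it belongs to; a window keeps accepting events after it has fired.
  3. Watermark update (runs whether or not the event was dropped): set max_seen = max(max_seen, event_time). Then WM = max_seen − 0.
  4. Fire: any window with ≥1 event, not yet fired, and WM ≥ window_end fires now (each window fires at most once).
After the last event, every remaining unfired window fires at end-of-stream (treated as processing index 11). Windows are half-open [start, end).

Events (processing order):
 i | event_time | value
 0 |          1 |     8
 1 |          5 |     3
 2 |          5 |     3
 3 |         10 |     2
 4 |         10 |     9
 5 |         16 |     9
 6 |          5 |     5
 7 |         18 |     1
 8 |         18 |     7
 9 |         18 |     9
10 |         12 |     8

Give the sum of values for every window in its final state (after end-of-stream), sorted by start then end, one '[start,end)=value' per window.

[0,4)=8 [4,8)=6 [8,12)=11 [16,20)=26

i=0 t=1 v=8: → [0,4); WM=1
i=1 t=5 v=3: → [4,8); WM=5; [0,4) fires=8
i=2 t=5 v=3: → [4,8); WM=5
i=3 t=10 v=2: → [8,12); WM=10; [4,8) fires=6
i=4 t=10 v=9: → [8,12); WM=10
i=5 t=16 v=9: → [16,20); WM=16; [8,12) fires=11
i=6 t=5 v=5: DROP (t<16-2); WM=16
i=7 t=18 v=1: → [16,20); WM=18
i=8 t=18 v=7: → [16,20); WM=18
i=9 t=18 v=9: → [16,20); WM=18
i=10 t=12 v=8: DROP (t<18-2); WM=18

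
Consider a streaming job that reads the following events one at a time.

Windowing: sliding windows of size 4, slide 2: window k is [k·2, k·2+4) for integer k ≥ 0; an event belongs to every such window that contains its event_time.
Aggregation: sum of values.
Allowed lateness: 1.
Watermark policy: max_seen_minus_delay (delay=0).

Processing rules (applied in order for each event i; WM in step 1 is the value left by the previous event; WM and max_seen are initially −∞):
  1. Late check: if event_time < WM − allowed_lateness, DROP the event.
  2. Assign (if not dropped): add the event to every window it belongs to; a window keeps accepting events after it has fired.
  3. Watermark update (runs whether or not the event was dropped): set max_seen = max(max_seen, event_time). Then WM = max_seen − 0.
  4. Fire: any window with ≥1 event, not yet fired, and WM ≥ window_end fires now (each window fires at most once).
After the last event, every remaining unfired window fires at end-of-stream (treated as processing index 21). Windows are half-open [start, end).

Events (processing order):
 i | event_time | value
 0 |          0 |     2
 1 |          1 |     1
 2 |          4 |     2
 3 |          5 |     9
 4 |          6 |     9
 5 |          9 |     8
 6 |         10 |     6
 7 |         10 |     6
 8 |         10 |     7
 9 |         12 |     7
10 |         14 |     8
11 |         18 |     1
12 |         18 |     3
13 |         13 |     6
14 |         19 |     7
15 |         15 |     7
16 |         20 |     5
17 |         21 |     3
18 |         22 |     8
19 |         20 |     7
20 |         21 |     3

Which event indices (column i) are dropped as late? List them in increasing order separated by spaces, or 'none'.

i=0 t=0 v=2: → [0,4); WM=0
i=1 t=1 v=1: → [0,4); WM=1
i=2 t=4 v=2: → [4,8),[2,6); WM=4; [0,4) fires=3
i=3 t=5 v=9: → [4,8),[2,6); WM=5
i=4 t=6 v=9: → [6,10),[4,8); WM=6; [2,6) fires=11
i=5 t=9 v=8: → [8,12),[6,10); WM=9; [4,8) fires=20
i=6 t=10 v=6: → [10,14),[8,12); WM=10; [6,10) fires=17
i=7 t=10 v=6: → [10,14),[8,12); WM=10
i=8 t=10 v=7: → [10,14),[8,12); WM=10
i=9 t=12 v=7: → [12,16),[10,14); WM=12; [8,12) fires=27
i=10 t=14 v=8: → [14,18),[12,16); WM=14; [10,14) fires=26
i=11 t=18 v=1: → [18,22),[16,20); WM=18; [12,16) fires=15 [14,18) fires=8
i=12 t=18 v=3: → [18,22),[16,20); WM=18
i=13 t=13 v=6: DROP (t<18-1); WM=18
i=14 t=19 v=7: → [18,22),[16,20); WM=19
i=15 t=15 v=7: DROP (t<19-1); WM=19
i=16 t=20 v=5: → [20,24),[18,22); WM=20; [16,20) fires=11
i=17 t=21 v=3: → [20,24),[18,22); WM=21
i=18 t=22 v=8: → [22,26),[20,24); WM=22; [18,22) fires=19
i=19 t=20 v=7: DROP (t<22-1); WM=22
i=20 t=21 v=3: → [20,24),[18,22); WM=22

13 15 19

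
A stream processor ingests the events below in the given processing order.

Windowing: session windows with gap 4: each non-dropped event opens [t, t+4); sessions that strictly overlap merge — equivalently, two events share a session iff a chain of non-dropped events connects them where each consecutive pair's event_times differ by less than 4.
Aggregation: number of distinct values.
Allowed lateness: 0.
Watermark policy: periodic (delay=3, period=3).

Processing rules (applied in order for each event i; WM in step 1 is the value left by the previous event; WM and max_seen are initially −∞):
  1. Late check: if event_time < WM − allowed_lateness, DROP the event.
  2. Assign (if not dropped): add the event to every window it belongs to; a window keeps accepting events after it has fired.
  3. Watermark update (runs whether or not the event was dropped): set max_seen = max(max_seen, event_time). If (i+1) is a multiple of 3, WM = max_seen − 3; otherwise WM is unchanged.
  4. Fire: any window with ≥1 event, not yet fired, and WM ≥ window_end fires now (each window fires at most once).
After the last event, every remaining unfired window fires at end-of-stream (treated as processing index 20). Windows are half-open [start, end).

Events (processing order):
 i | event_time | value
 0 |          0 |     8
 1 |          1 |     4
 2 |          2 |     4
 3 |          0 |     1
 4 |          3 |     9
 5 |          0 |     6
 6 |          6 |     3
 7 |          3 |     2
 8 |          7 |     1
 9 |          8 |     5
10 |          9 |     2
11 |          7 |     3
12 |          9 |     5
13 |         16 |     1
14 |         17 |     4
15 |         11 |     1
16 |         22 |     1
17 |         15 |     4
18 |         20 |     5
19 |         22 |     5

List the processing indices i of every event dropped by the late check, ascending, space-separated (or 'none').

i=0 t=0 v=8: → [0,4); WM=−∞
i=1 t=1 v=4: → [0,5); WM=−∞
i=2 t=2 v=4: → [0,6); WM=-1
i=3 t=0 v=1: → [0,6); WM=-1
i=4 t=3 v=9: → [0,7); WM=-1
i=5 t=0 v=6: → [0,7); WM=0
i=6 t=6 v=3: → [0,10); WM=0
i=7 t=3 v=2: → [0,10); WM=0
i=8 t=7 v=1: → [0,11); WM=4
i=9 t=8 v=5: → [0,12); WM=4
i=10 t=9 v=2: → [0,13); WM=4
i=11 t=7 v=3: → [0,13); WM=6
i=12 t=9 v=5: → [0,13); WM=6
i=13 t=16 v=1: → [16,20); WM=6
i=14 t=17 v=4: → [16,21); WM=14
i=15 t=11 v=1: DROP (t<14-0); WM=14
i=16 t=22 v=1: → [22,26); WM=14
i=17 t=15 v=4: → [15,21); WM=19
i=18 t=20 v=5: → [15,26); WM=19
i=19 t=22 v=5: → [15,26); WM=19

15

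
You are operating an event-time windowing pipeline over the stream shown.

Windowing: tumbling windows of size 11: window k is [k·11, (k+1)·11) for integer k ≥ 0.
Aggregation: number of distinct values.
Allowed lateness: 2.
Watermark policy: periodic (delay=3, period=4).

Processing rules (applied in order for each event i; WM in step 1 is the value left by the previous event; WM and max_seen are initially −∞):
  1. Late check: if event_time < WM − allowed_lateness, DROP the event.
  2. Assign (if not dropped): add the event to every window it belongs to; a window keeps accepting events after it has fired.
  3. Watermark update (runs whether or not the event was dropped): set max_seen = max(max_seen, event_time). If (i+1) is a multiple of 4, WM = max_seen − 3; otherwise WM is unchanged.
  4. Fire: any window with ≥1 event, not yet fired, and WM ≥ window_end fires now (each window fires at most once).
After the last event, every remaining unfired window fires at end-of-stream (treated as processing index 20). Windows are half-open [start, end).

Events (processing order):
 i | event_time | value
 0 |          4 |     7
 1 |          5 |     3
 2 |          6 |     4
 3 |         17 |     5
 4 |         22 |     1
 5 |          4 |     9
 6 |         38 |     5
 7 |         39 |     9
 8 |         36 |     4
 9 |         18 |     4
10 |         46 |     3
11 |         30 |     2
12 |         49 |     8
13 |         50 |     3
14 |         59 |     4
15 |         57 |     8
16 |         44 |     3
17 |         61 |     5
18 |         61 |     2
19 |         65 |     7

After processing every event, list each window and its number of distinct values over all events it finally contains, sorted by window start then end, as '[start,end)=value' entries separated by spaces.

i=0 t=4 v=7: → [0,11); WM=−∞
i=1 t=5 v=3: → [0,11); WM=−∞
i=2 t=6 v=4: → [0,11); WM=−∞
i=3 t=17 v=5: → [11,22); WM=14; [0,11) fires=3
i=4 t=22 v=1: → [22,33); WM=14
i=5 t=4 v=9: DROP (t<14-2); WM=14
i=6 t=38 v=5: → [33,44); WM=14
i=7 t=39 v=9: → [33,44); WM=36; [11,22) fires=1 [22,33) fires=1
i=8 t=36 v=4: → [33,44); WM=36
i=9 t=18 v=4: DROP (t<36-2); WM=36
i=10 t=46 v=3: → [44,55); WM=36
i=11 t=30 v=2: DROP (t<36-2); WM=43
i=12 t=49 v=8: → [44,55); WM=43
i=13 t=50 v=3: → [44,55); WM=43
i=14 t=59 v=4: → [55,66); WM=43
i=15 t=57 v=8: → [55,66); WM=56; [33,44) fires=3 [44,55) fires=2
i=16 t=44 v=3: DROP (t<56-2); WM=56
i=17 t=61 v=5: → [55,66); WM=56
i=18 t=61 v=2: → [55,66); WM=56
i=19 t=65 v=7: → [55,66); WM=62

[0,11)=3 [11,22)=1 [22,33)=1 [33,44)=3 [44,55)=2 [55,66)=5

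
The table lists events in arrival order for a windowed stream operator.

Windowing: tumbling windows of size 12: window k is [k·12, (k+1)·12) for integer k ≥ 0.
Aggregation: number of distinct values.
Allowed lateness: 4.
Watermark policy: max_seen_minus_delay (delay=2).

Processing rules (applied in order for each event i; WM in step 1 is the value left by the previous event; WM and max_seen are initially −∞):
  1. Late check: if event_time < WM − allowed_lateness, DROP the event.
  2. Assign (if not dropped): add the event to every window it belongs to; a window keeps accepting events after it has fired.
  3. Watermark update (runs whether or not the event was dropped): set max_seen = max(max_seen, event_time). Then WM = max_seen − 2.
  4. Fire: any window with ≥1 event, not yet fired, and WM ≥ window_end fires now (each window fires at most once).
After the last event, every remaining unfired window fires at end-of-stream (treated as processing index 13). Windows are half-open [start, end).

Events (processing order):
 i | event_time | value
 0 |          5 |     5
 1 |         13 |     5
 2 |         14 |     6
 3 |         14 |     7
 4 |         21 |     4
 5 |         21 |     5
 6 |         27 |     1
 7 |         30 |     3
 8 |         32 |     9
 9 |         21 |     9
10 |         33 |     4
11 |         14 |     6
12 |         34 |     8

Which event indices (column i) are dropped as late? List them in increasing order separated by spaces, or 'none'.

9 11

i=0 t=5 v=5: → [0,12); WM=3
i=1 t=13 v=5: → [12,24); WM=11
i=2 t=14 v=6: → [12,24); WM=12; [0,12) fires=1
i=3 t=14 v=7: → [12,24); WM=12
i=4 t=21 v=4: → [12,24); WM=19
i=5 t=21 v=5: → [12,24); WM=19
i=6 t=27 v=1: → [24,36); WM=25; [12,24) fires=4
i=7 t=30 v=3: → [24,36); WM=28
i=8 t=32 v=9: → [24,36); WM=30
i=9 t=21 v=9: DROP (t<30-4); WM=30
i=10 t=33 v=4: → [24,36); WM=31
i=11 t=14 v=6: DROP (t<31-4); WM=31
i=12 t=34 v=8: → [24,36); WM=32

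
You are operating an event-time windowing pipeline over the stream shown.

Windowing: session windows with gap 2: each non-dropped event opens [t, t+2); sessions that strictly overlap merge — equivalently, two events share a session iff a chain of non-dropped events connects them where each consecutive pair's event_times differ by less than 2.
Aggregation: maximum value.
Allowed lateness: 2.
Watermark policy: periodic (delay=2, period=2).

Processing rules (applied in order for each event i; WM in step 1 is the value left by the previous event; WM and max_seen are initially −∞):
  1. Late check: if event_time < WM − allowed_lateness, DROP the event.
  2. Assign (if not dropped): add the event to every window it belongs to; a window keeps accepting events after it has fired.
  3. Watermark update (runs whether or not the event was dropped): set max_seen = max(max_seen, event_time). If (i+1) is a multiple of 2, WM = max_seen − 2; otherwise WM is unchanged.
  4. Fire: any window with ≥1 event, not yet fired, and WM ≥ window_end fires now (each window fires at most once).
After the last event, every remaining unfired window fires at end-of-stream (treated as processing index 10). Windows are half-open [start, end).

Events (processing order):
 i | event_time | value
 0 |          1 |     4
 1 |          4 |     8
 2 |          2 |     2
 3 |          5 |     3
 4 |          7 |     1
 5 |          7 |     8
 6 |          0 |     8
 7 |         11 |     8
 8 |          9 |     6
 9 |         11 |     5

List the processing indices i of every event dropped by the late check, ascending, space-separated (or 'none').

6

i=0 t=1 v=4: → [1,3); WM=−∞
i=1 t=4 v=8: → [4,6); WM=2
i=2 t=2 v=2: → [1,4); WM=2
i=3 t=5 v=3: → [4,7); WM=3
i=4 t=7 v=1: → [7,9); WM=3
i=5 t=7 v=8: → [7,9); WM=5
i=6 t=0 v=8: DROP (t<5-2); WM=5
i=7 t=11 v=8: → [11,13); WM=9
i=8 t=9 v=6: → [9,11); WM=9
i=9 t=11 v=5: → [11,13); WM=9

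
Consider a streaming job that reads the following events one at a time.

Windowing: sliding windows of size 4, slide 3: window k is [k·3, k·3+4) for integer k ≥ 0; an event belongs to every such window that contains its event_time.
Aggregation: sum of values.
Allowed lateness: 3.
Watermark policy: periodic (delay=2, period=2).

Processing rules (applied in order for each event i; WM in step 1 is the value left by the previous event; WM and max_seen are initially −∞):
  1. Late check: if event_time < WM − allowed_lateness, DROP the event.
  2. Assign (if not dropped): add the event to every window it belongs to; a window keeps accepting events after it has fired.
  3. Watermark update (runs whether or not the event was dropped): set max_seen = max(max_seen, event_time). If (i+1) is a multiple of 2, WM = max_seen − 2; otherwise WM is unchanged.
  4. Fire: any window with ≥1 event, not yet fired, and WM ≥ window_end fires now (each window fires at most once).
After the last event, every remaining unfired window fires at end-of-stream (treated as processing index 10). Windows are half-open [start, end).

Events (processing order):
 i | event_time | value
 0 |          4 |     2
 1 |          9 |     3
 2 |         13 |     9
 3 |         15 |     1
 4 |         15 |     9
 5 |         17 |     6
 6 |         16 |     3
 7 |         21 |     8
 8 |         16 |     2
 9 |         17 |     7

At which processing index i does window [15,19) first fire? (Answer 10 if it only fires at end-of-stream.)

7

i=0 t=4 v=2: → [3,7); WM=−∞
i=1 t=9 v=3: → [9,13),[6,10); WM=7; [3,7) fires=2
i=2 t=13 v=9: → [12,16); WM=7
i=3 t=15 v=1: → [15,19),[12,16); WM=13; [6,10) fires=3 [9,13) fires=3
i=4 t=15 v=9: → [15,19),[12,16); WM=13
i=5 t=17 v=6: → [15,19); WM=15
i=6 t=16 v=3: → [15,19); WM=15
i=7 t=21 v=8: → [21,25),[18,22); WM=19; [12,16) fires=19 [15,19) fires=19
i=8 t=16 v=2: → [15,19); WM=19
i=9 t=17 v=7: → [15,19); WM=19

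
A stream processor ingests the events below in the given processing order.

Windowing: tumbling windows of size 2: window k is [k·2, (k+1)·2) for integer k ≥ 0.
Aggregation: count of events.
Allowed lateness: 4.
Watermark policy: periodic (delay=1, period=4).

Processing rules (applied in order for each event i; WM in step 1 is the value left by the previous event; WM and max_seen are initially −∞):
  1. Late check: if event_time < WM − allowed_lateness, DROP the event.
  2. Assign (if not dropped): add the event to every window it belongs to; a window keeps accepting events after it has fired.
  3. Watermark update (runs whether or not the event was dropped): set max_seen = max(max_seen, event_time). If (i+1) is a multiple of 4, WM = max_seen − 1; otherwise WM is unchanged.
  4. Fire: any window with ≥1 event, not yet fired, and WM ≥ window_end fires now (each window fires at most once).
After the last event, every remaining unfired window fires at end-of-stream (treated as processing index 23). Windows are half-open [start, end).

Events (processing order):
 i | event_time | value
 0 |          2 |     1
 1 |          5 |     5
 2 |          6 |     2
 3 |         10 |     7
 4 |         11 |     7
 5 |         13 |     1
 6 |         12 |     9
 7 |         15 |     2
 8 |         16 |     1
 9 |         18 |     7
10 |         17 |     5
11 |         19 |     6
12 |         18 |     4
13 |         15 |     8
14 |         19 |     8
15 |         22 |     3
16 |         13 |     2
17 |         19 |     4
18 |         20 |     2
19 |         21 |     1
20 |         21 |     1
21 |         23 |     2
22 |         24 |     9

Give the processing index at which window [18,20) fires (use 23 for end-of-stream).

15

i=0 t=2 v=1: → [2,4); WM=−∞
i=1 t=5 v=5: → [4,6); WM=−∞
i=2 t=6 v=2: → [6,8); WM=−∞
i=3 t=10 v=7: → [10,12); WM=9; [2,4) fires=1 [4,6) fires=1 [6,8) fires=1
i=4 t=11 v=7: → [10,12); WM=9
i=5 t=13 v=1: → [12,14); WM=9
i=6 t=12 v=9: → [12,14); WM=9
i=7 t=15 v=2: → [14,16); WM=14; [10,12) fires=2 [12,14) fires=2
i=8 t=16 v=1: → [16,18); WM=14
i=9 t=18 v=7: → [18,20); WM=14
i=10 t=17 v=5: → [16,18); WM=14
i=11 t=19 v=6: → [18,20); WM=18; [14,16) fires=1 [16,18) fires=2
i=12 t=18 v=4: → [18,20); WM=18
i=13 t=15 v=8: → [14,16); WM=18
i=14 t=19 v=8: → [18,20); WM=18
i=15 t=22 v=3: → [22,24); WM=21; [18,20) fires=4
i=16 t=13 v=2: DROP (t<21-4); WM=21
i=17 t=19 v=4: → [18,20); WM=21
i=18 t=20 v=2: → [20,22); WM=21
i=19 t=21 v=1: → [20,22); WM=21
i=20 t=21 v=1: → [20,22); WM=21
i=21 t=23 v=2: → [22,24); WM=21
i=22 t=24 v=9: → [24,26); WM=21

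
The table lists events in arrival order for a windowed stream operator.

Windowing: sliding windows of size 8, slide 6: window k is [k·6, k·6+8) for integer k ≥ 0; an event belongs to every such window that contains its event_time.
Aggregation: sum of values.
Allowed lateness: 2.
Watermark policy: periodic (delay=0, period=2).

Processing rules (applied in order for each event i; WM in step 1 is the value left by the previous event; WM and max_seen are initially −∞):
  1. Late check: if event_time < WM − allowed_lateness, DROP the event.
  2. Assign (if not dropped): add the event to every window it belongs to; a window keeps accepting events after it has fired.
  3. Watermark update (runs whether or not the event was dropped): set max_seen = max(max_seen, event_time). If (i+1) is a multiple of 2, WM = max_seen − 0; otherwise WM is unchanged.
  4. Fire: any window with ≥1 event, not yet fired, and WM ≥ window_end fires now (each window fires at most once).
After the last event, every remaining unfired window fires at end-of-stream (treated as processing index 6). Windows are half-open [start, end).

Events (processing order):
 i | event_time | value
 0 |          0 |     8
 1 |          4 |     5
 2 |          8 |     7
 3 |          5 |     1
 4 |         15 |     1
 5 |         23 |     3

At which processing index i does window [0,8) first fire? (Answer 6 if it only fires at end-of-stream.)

i=0 t=0 v=8: → [0,8); WM=−∞
i=1 t=4 v=5: → [0,8); WM=4
i=2 t=8 v=7: → [6,14); WM=4
i=3 t=5 v=1: → [0,8); WM=8; [0,8) fires=14
i=4 t=15 v=1: → [12,20); WM=8
i=5 t=23 v=3: → [18,26); WM=23; [6,14) fires=7 [12,20) fires=1

3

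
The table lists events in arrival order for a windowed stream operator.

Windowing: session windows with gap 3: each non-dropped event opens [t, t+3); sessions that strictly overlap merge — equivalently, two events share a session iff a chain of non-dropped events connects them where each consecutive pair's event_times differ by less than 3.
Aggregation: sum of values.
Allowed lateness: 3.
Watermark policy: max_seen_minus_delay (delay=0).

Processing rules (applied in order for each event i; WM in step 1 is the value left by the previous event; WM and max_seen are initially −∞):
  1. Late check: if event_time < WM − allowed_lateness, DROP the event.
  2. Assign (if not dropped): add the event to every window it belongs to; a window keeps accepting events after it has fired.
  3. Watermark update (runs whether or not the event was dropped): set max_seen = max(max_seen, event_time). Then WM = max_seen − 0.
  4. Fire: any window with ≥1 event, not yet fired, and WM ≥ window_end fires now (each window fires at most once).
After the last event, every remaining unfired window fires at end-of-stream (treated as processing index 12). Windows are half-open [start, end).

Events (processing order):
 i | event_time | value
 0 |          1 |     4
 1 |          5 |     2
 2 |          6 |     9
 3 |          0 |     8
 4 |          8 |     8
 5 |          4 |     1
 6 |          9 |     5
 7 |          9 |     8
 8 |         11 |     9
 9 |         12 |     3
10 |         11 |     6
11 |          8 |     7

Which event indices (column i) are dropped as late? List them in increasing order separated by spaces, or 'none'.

3 5 11

i=0 t=1 v=4: → [1,4); WM=1
i=1 t=5 v=2: → [5,8); WM=5
i=2 t=6 v=9: → [5,9); WM=6
i=3 t=0 v=8: DROP (t<6-3); WM=6
i=4 t=8 v=8: → [5,11); WM=8
i=5 t=4 v=1: DROP (t<8-3); WM=8
i=6 t=9 v=5: → [5,12); WM=9
i=7 t=9 v=8: → [5,12); WM=9
i=8 t=11 v=9: → [5,14); WM=11
i=9 t=12 v=3: → [5,15); WM=12
i=10 t=11 v=6: → [5,15); WM=12
i=11 t=8 v=7: DROP (t<12-3); WM=12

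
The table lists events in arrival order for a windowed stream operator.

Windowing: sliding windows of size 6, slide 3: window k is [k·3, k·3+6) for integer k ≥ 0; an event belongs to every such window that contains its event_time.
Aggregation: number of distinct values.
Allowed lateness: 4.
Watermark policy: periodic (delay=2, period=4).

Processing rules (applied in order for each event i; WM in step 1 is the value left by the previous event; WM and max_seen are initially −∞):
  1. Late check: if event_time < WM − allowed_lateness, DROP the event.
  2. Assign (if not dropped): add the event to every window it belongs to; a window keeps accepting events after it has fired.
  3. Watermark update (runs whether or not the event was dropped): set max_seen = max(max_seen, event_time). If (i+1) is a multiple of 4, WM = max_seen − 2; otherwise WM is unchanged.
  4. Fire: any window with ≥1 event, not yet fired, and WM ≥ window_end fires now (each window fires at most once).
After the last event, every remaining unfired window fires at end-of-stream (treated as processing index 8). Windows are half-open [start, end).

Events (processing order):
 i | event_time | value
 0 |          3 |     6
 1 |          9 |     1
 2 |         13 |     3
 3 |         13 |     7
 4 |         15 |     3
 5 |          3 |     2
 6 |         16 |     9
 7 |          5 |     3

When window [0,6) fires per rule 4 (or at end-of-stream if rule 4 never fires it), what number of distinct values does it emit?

i=0 t=3 v=6: → [3,9),[0,6); WM=−∞
i=1 t=9 v=1: → [9,15),[6,12); WM=−∞
i=2 t=13 v=3: → [12,18),[9,15); WM=−∞
i=3 t=13 v=7: → [12,18),[9,15); WM=11; [0,6) fires=1 [3,9) fires=1
i=4 t=15 v=3: → [15,21),[12,18); WM=11
i=5 t=3 v=2: DROP (t<11-4); WM=11
i=6 t=16 v=9: → [15,21),[12,18); WM=11
i=7 t=5 v=3: DROP (t<11-4); WM=14; [6,12) fires=1

1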